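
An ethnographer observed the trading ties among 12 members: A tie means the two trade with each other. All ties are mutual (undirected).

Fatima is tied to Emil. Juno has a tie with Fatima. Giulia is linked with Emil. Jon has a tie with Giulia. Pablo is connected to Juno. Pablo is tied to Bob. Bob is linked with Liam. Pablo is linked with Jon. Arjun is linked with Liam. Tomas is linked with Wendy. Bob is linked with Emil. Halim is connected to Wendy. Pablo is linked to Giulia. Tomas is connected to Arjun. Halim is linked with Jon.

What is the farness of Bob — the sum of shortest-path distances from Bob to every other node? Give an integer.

23

Distances from Bob: Arjun:2, Emil:1, Fatima:2, Giulia:2, Halim:3, Jon:2, Juno:2, Liam:1, Pablo:1, Tomas:3, Wendy:4.
Sum = 2 + 1 + 2 + 2 + 3 + 2 + 2 + 1 + 1 + 3 + 4 = 23.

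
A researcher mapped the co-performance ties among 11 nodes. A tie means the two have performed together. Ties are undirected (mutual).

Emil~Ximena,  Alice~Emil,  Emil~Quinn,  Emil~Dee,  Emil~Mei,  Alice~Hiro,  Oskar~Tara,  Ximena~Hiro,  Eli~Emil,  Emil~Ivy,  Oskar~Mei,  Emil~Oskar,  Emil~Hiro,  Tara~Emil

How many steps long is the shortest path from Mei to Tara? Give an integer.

2

One shortest route is Mei – Emil – Tara, which uses 2 edges, and Mei and Tara are not directly tied, so nothing shorter exists. So d(Mei,Tara) = 2.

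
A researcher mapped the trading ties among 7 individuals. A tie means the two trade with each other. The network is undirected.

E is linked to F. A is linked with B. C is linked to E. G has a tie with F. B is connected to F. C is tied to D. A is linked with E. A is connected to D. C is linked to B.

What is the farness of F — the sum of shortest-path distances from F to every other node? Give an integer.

10

Distances from F: A:2, B:1, C:2, D:3, E:1, G:1.
Sum = 2 + 1 + 2 + 3 + 1 + 1 = 10.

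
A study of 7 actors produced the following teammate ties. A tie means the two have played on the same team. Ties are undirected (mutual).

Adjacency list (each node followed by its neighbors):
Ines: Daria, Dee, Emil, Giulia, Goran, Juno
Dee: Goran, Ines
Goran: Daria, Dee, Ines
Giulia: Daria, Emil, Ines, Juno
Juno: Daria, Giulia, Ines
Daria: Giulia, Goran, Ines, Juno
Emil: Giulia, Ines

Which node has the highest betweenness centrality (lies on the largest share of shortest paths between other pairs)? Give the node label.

Unnormalized betweenness of each node: Daria:1, Dee:0, Emil:0, Giulia:1, Goran:1/2, Ines:13/2, Juno:0.
Ines has the largest value, 13/2, making it the main broker — the node through which the most shortest paths run.

Ines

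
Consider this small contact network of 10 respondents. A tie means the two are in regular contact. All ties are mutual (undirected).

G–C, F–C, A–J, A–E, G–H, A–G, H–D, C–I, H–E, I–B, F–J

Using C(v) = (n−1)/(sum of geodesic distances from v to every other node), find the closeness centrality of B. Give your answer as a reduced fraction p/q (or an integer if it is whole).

Distances from B: A:4, C:2, D:5, E:5, F:3, G:3, H:4, I:1, J:4. Sum = 31.
n = 10, so closeness = 9/31.

9/31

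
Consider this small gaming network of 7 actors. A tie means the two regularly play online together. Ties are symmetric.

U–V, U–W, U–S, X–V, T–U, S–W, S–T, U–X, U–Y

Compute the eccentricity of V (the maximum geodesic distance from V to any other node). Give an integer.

Distances from V: S:2, T:2, U:1, W:2, X:1, Y:2.
The largest is 2 (to S, Y, T, and W), so the eccentricity of V is 2.

2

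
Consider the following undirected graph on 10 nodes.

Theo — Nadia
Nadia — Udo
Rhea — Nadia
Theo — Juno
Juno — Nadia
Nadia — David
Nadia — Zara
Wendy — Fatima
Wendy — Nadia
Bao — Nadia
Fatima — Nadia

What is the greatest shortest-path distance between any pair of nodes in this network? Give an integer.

Eccentricity of each node (its greatest distance to any other): Bao:2, David:2, Fatima:2, Juno:2, Nadia:1, Rhea:2, Theo:2, Udo:2, Wendy:2, Zara:2.
The maximum eccentricity is 2, realized for instance by the pair David–Fatima via David – Nadia – Fatima. So the diameter is 2.

2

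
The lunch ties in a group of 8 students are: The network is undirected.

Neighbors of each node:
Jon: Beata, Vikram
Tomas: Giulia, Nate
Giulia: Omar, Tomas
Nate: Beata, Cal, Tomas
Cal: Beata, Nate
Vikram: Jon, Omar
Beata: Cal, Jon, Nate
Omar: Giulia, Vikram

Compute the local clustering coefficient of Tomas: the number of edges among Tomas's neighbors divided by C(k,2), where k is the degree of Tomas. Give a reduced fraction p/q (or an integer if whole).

Tomas's neighbors: Giulia and Nate (k = 2).
Possible neighbor pairs: C(2,2) = 1. Edges among them: none → e = 0.
Clustering(Tomas) = 0/1.

0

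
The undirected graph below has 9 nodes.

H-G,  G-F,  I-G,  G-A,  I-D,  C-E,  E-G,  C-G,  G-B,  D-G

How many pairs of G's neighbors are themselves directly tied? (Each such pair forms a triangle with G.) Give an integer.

G's neighbors: A, B, C, D, E, F, H, and I.
Neighbor pairs that are themselves tied: G–C–E; G–D–I. Each forms one triangle with G, for 2 in total.

2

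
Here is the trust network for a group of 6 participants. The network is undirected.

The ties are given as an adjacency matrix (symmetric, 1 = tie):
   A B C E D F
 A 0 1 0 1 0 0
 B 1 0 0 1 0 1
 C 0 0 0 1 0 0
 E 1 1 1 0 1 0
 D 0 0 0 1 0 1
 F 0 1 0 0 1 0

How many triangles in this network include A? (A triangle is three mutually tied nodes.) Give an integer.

1

A's neighbors: B and E.
Neighbor pairs that are themselves tied: A–B–E. Each forms one triangle with A, for 1 in total.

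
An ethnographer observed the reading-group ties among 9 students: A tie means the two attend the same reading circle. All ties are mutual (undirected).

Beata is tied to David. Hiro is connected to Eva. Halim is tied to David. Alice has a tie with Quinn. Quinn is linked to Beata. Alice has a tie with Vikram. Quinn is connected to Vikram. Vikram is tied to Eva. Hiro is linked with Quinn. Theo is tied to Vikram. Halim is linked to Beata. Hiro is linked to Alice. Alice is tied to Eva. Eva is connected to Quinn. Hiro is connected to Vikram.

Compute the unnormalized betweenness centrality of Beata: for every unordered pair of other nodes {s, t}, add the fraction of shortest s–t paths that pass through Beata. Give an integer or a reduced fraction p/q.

12

Pairs whose geodesics pass through Beata — Quinn–David: 1; Quinn–Halim: 1; Vikram–David: 1; Vikram–Halim: 1; Eva–David: 1; Eva–Halim: 1; Hiro–David: 1; Hiro–Halim: 1; Alice–David: 1; Alice–Halim: 1; Theo–David: 1; Theo–Halim: 1.
All other pairs contribute 0.
Summing the contributions gives betweenness(Beata) = 12.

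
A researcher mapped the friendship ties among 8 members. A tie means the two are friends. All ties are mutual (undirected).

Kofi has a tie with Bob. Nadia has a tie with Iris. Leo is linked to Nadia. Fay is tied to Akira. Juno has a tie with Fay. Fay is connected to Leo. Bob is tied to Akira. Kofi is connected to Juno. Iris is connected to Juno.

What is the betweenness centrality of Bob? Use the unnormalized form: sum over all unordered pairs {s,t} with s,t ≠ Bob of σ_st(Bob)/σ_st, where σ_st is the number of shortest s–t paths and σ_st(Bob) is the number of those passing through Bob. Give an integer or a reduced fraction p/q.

Pairs whose geodesics pass through Bob — Kofi–Akira: 1.
All other pairs contribute 0.
Summing the contributions gives betweenness(Bob) = 1.

1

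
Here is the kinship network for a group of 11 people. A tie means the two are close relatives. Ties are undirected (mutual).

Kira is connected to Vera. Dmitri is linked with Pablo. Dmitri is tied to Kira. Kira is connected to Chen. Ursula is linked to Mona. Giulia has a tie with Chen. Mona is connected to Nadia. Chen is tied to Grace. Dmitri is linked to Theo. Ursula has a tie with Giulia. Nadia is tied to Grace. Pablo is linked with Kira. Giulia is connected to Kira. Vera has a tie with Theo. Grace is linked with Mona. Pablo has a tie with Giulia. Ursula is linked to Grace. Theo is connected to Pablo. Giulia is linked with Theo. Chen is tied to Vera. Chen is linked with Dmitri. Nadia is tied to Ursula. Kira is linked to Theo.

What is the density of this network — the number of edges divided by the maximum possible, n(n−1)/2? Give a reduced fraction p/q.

There are 23 edges and 11 nodes, so the maximum possible is C(11,2) = 55.
Density = 23/55.

23/55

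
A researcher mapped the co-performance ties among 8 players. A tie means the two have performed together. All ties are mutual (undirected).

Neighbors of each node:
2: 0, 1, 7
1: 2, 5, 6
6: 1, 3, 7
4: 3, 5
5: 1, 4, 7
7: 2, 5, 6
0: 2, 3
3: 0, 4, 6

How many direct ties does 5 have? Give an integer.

3

5 is directly tied to 1, 4, and 7. That is 3 neighbors, so the degree of 5 is 3.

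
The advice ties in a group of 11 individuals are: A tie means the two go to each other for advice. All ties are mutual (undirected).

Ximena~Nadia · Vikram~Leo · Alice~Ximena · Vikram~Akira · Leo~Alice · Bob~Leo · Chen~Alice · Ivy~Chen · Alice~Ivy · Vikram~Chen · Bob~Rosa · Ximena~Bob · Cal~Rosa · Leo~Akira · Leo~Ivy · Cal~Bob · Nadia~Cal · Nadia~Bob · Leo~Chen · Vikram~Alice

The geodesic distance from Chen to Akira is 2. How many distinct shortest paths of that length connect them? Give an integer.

2

The shortest distance is 2. The length-2 paths are: Chen–Leo–Akira; Chen–Vikram–Akira.
That gives 2 distinct shortest paths.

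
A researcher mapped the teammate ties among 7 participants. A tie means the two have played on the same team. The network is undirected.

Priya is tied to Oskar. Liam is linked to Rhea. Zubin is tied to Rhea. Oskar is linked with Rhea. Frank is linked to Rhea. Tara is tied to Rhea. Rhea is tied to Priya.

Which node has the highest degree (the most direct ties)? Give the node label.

Rhea

Degrees — Frank:1, Liam:1, Oskar:2, Priya:2, Rhea:6, Tara:1, Zubin:1.
The maximum is 6, attained only by Rhea.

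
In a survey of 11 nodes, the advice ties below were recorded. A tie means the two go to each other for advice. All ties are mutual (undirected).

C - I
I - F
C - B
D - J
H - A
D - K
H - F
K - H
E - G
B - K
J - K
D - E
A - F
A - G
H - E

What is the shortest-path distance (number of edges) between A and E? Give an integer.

One shortest route is A – H – E, which uses 2 edges, and A and E are not directly tied, so nothing shorter exists. So d(A,E) = 2.

2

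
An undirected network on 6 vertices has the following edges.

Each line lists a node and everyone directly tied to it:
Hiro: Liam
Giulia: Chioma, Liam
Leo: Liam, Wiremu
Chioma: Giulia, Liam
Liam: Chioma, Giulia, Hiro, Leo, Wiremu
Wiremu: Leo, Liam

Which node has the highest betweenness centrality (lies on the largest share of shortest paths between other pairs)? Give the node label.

Liam

Unnormalized betweenness of each node: Chioma:0, Giulia:0, Hiro:0, Leo:0, Liam:8, Wiremu:0.
Liam has the largest value, 8, making it the main broker — the node through which the most shortest paths run.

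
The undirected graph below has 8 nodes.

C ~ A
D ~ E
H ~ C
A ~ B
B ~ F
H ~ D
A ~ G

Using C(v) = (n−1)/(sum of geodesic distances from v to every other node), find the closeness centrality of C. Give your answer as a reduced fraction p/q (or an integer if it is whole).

Distances from C: A:1, B:2, D:2, E:3, F:3, G:2, H:1. Sum = 14.
n = 8, so closeness = 7/14 = 1/2.

1/2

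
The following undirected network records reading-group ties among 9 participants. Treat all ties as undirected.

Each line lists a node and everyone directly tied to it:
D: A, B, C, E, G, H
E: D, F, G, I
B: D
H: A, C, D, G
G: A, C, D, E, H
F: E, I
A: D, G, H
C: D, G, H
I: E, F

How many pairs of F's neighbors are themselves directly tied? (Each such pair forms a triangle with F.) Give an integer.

F's neighbors: E and I.
Neighbor pairs that are themselves tied: F–E–I. Each forms one triangle with F, for 1 in total.

1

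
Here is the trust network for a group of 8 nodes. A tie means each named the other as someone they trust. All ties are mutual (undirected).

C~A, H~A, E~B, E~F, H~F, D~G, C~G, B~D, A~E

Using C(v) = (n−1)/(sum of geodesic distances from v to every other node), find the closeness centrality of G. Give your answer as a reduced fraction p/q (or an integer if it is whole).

7/16

Distances from G: A:2, B:2, C:1, D:1, E:3, F:4, H:3. Sum = 16.
n = 8, so closeness = 7/16.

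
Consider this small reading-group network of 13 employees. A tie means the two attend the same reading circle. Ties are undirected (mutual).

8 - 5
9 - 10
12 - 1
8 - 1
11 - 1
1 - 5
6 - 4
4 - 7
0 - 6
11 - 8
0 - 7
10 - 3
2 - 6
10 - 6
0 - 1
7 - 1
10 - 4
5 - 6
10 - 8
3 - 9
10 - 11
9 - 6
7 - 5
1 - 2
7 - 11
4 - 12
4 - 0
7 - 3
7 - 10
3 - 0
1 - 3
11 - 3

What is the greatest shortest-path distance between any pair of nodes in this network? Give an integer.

Eccentricity of each node (its greatest distance to any other): 0:2, 1:2, 2:2, 3:2, 4:2, 5:2, 6:2, 7:2, 8:2, 9:3, 10:2, 11:2, 12:3.
The maximum eccentricity is 3, realized for instance by the pair 9–12 via 9 – 3 – 1 – 12. So the diameter is 3.

3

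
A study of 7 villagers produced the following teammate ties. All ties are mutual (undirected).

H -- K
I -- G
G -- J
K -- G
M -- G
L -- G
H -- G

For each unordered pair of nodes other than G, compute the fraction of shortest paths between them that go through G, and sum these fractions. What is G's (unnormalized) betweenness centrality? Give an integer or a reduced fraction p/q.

14

Pairs whose geodesics pass through G — H–J: 1; H–M: 1; H–L: 1; H–I: 1; J–M: 1; J–L: 1; J–K: 1; J–I: 1; M–L: 1; M–K: 1; M–I: 1; L–K: 1; L–I: 1; K–I: 1.
All other pairs contribute 0.
Summing the contributions gives betweenness(G) = 14.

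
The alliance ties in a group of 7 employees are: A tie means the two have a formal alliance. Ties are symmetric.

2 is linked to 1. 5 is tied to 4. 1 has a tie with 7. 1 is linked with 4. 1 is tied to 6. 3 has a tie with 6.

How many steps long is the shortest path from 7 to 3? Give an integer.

One shortest route is 7 – 1 – 6 – 3, which uses 3 edges, and at distance 2 from 7 we only reach {2, 4, 6}, which does not include 3. So d(7,3) = 3.

3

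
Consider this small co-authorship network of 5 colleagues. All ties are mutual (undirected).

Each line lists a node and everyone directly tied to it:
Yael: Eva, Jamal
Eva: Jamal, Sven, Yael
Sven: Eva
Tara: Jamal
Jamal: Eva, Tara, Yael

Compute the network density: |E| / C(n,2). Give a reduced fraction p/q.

1/2

There are 5 edges and 5 nodes, so the maximum possible is C(5,2) = 10.
Density = 5/10 = 1/2.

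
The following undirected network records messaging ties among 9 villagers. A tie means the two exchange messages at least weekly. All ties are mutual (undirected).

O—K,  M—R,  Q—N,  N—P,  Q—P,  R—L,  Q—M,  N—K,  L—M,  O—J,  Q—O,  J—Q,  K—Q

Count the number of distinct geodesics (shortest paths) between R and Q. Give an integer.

1

The shortest distance is 2, and the only length-2 path is R–M–Q. So there is exactly 1 shortest path.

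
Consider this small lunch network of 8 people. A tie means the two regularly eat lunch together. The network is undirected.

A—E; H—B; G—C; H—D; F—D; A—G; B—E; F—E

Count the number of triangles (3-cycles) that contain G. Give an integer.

0

G's neighbors are A and C, but none of them are tied to each other, so no triangle contains G.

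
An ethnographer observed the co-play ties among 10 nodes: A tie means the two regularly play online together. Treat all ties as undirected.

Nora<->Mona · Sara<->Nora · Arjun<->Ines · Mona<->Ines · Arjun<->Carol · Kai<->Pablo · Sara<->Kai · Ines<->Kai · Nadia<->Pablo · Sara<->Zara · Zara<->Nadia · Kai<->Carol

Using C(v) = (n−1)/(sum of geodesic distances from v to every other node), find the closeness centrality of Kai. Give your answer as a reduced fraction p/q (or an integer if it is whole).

Distances from Kai: Arjun:2, Carol:1, Ines:1, Mona:2, Nadia:2, Nora:2, Pablo:1, Sara:1, Zara:2. Sum = 14.
n = 10, so closeness = 9/14.

9/14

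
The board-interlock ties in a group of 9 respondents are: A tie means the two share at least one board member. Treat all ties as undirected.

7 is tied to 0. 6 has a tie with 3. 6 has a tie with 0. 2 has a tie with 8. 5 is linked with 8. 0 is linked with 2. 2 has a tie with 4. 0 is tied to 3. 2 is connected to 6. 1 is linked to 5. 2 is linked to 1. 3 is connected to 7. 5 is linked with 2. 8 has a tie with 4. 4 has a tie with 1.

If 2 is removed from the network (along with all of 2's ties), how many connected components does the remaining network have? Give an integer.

Without 2, the remaining ties split the others into: {1, 4, 5, 8}; {0, 3, 6, 7}.
That's 2 separate components.

2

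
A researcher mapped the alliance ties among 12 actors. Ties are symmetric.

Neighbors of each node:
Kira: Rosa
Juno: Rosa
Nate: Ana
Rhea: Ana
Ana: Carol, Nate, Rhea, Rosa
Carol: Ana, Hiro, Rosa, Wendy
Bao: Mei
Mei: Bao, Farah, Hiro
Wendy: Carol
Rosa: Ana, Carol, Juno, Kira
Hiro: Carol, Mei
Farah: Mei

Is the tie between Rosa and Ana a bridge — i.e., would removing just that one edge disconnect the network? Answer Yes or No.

Even without that edge, Rosa still reaches Ana via Rosa – Carol – Ana, so the network stays connected. Not a bridge.

No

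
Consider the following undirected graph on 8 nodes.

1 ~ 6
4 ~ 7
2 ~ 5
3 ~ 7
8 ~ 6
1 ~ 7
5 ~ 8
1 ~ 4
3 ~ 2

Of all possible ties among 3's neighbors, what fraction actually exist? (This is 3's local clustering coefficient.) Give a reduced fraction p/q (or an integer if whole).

3's neighbors: 2 and 7 (k = 2).
Possible neighbor pairs: C(2,2) = 1. Edges among them: none → e = 0.
Clustering(3) = 0/1.

0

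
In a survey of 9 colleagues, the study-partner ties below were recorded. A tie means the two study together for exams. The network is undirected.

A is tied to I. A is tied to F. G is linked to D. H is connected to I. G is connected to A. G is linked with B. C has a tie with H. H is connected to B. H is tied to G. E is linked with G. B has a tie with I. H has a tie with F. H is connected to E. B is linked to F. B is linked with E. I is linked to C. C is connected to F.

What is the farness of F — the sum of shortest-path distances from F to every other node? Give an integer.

Distances from F: A:1, B:1, C:1, D:3, E:2, G:2, H:1, I:2.
Sum = 1 + 1 + 1 + 3 + 2 + 2 + 1 + 2 = 13.

13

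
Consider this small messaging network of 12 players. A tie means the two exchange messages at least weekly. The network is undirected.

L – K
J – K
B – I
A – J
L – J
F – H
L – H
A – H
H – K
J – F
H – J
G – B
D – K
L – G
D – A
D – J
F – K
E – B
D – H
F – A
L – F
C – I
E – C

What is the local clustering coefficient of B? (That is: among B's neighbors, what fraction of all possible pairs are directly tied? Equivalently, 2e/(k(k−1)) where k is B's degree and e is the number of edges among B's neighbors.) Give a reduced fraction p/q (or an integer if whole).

B's neighbors: E, G, and I (k = 3).
Possible neighbor pairs: C(3,2) = 3. Edges among them: none → e = 0.
Clustering(B) = 0/3 = 0.

0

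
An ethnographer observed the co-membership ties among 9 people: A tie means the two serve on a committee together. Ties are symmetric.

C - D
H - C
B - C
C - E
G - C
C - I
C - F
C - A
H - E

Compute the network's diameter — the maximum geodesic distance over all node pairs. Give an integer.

2

Eccentricity of each node (its greatest distance to any other): A:2, B:2, C:1, D:2, E:2, F:2, G:2, H:2, I:2.
The maximum eccentricity is 2, realized for instance by the pair H–F via H – C – F. So the diameter is 2.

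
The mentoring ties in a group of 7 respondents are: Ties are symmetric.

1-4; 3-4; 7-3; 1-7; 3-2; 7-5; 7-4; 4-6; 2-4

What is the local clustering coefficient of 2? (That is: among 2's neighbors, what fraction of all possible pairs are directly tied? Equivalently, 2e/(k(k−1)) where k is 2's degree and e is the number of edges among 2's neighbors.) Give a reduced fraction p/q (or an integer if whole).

1

2's neighbors: 3 and 4 (k = 2).
Possible neighbor pairs: C(2,2) = 1. Edges among them: 3–4 → e = 1.
Clustering(2) = 1/1.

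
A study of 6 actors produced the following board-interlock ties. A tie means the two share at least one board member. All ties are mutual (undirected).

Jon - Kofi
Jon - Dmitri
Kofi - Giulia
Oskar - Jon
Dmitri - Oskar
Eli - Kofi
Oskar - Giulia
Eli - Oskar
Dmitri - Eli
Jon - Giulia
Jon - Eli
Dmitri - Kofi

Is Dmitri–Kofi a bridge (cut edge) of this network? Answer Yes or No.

Even without that edge, Dmitri still reaches Kofi via Dmitri – Jon – Kofi, so the network stays connected. Not a bridge.

No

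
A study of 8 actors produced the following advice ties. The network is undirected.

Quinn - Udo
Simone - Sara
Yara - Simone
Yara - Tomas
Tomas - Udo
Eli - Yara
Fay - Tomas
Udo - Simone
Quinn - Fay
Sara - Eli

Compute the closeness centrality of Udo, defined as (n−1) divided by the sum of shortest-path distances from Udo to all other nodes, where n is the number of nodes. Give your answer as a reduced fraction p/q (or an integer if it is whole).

7/12

Distances from Udo: Eli:3, Fay:2, Quinn:1, Sara:2, Simone:1, Tomas:1, Yara:2. Sum = 12.
n = 8, so closeness = 7/12.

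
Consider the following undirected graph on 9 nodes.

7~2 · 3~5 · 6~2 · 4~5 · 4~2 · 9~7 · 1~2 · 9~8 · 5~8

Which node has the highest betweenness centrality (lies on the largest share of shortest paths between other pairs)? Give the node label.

Unnormalized betweenness of each node: 1:0, 2:31/2, 3:0, 4:17/2, 5:10, 6:0, 7:5, 8:7/2, 9:7/2.
2 has the largest value, 31/2, making it the main broker — the node through which the most shortest paths run.

2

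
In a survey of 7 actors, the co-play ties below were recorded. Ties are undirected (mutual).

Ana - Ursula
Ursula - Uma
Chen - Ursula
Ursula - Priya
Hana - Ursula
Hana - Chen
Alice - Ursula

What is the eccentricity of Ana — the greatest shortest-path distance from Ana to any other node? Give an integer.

2

Distances from Ana: Alice:2, Chen:2, Hana:2, Priya:2, Uma:2, Ursula:1.
The largest is 2 (to Hana, Priya, Uma, Chen, and Alice), so the eccentricity of Ana is 2.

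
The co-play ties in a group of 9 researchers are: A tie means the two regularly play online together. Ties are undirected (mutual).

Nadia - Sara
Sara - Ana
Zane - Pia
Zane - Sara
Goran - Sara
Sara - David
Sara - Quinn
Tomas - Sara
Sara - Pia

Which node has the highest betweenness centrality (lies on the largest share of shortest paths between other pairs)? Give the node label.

Sara

Unnormalized betweenness of each node: Ana:0, David:0, Goran:0, Nadia:0, Pia:0, Quinn:0, Sara:27, Tomas:0, Zane:0.
Sara has the largest value, 27, making it the main broker — the node through which the most shortest paths run.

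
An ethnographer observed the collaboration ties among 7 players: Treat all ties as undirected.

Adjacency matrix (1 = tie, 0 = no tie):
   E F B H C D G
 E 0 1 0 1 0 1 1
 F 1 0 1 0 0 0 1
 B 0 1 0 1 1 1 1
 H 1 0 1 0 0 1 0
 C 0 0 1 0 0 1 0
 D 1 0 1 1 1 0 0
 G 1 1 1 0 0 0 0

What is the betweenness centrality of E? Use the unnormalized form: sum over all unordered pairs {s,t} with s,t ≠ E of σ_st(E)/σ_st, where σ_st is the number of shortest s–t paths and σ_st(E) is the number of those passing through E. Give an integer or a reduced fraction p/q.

Pairs whose geodesics pass through E — F–H: 1/2; F–D: 1/2; H–G: 1/2; D–G: 1/2.
All other pairs contribute 0.
Summing the contributions gives betweenness(E) = 2.

2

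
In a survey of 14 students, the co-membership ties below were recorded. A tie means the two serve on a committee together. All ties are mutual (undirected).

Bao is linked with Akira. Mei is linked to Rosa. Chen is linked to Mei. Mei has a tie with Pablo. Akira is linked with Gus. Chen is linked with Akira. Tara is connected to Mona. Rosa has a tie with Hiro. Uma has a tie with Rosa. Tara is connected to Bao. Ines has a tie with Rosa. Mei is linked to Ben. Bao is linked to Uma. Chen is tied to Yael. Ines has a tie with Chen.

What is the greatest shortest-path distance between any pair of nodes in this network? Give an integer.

Eccentricity of each node (its greatest distance to any other): Akira:4, Bao:4, Ben:6, Chen:4, Gus:5, Hiro:5, Ines:5, Mei:5, Mona:6, Pablo:6, Rosa:4, Tara:5, Uma:4, Yael:5.
The maximum eccentricity is 6, realized for instance by the pair Pablo–Mona via Pablo – Mei – Chen – Akira – Bao – Tara – Mona. So the diameter is 6.

6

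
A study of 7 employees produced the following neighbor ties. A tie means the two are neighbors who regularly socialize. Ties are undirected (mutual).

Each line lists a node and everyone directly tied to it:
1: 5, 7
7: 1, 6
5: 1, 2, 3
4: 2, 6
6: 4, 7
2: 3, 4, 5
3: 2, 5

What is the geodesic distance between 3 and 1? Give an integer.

One shortest route is 3 – 5 – 1, which uses 2 edges, and 3 and 1 are not directly tied, so nothing shorter exists. So d(3,1) = 2.

2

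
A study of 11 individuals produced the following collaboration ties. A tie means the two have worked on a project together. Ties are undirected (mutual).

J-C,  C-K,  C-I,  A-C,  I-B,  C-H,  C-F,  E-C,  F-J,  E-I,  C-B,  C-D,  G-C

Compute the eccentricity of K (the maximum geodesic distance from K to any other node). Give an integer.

Distances from K: A:2, B:2, C:1, D:2, E:2, F:2, G:2, H:2, I:2, J:2.
The largest is 2 (to E, H, G, A, D, J, I, B, and F), so the eccentricity of K is 2.

2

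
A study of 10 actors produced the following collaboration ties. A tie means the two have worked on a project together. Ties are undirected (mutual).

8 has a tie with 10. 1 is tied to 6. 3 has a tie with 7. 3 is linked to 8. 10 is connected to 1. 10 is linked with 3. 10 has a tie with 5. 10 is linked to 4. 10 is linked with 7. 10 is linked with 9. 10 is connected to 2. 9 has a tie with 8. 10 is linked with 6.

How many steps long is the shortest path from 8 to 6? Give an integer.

2

One shortest route is 8 – 10 – 6, which uses 2 edges, and 8 and 6 are not directly tied, so nothing shorter exists. So d(8,6) = 2.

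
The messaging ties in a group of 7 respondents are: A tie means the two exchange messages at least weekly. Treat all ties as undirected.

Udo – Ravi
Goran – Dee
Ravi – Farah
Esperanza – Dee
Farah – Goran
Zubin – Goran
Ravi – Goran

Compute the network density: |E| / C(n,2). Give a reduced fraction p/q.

1/3

There are 7 edges and 7 nodes, so the maximum possible is C(7,2) = 21.
Density = 7/21 = 1/3.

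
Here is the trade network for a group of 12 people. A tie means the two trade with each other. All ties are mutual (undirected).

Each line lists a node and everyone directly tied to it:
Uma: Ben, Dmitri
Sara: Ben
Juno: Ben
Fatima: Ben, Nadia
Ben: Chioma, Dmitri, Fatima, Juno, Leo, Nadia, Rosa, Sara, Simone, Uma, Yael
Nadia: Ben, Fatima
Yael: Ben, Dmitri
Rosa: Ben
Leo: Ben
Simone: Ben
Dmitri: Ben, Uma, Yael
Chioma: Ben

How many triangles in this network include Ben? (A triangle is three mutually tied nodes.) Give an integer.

Ben's neighbors: Chioma, Dmitri, Fatima, Juno, Leo, Nadia, Rosa, Sara, Simone, Uma, and Yael.
Neighbor pairs that are themselves tied: Ben–Dmitri–Uma; Ben–Dmitri–Yael; Ben–Fatima–Nadia. Each forms one triangle with Ben, for 3 in total.

3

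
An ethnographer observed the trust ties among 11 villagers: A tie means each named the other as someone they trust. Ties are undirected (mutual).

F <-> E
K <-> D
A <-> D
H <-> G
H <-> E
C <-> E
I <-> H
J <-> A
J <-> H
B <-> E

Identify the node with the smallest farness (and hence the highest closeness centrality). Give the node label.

Farness (sum of distances to all others) for each node — A:27, B:31, C:31, D:34, E:22, F:31, G:28, H:19, I:28, J:22, K:43.
The smallest farness is 19, for H, so H has the highest closeness.

H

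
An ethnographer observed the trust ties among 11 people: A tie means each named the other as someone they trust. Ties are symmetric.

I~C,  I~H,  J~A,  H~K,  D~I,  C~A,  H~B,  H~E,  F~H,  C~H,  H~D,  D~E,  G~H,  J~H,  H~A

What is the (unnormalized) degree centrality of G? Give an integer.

G is directly tied to H. That is 1 neighbor, so the degree of G is 1.

1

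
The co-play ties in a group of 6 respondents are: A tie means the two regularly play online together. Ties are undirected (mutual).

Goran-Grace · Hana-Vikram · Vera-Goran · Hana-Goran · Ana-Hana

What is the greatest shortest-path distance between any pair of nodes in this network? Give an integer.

Eccentricity of each node (its greatest distance to any other): Ana:3, Goran:2, Grace:3, Hana:2, Vera:3, Vikram:3.
The maximum eccentricity is 3, realized for instance by the pair Vera–Vikram via Vera – Goran – Hana – Vikram. So the diameter is 3.

3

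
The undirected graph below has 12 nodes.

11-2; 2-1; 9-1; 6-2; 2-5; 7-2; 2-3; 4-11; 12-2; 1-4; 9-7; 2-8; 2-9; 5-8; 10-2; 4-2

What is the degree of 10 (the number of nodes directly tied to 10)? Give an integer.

1

10 is directly tied to 2. That is 1 neighbor, so the degree of 10 is 1.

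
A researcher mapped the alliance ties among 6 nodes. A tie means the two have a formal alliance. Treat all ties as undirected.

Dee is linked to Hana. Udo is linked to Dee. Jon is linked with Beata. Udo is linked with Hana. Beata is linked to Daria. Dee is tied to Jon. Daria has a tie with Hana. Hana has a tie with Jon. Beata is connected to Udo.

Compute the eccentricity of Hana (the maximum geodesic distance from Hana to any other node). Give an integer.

2

Distances from Hana: Beata:2, Daria:1, Dee:1, Jon:1, Udo:1.
The largest is 2 (to Beata), so the eccentricity of Hana is 2.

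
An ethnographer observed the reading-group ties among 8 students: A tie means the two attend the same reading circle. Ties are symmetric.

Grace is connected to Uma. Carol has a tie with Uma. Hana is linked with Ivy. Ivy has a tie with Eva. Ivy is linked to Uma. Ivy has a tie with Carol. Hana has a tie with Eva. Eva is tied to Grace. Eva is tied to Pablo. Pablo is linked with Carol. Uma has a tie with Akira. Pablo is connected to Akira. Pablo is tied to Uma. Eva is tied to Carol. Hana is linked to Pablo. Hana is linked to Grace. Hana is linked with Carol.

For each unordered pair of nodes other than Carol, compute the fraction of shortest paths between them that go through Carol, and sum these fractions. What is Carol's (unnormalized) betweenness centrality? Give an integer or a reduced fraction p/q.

Pairs whose geodesics pass through Carol — Uma–Hana: 1/4; Uma–Eva: 1/4; Pablo–Ivy: 1/4.
All other pairs contribute 0.
Summing the contributions gives betweenness(Carol) = 3/4.

3/4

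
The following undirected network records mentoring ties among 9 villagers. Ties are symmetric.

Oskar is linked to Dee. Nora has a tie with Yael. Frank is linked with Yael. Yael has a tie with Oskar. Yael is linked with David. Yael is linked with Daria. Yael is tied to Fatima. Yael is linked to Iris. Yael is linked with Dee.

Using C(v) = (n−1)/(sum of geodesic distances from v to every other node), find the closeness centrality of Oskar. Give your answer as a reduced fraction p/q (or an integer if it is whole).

Distances from Oskar: Daria:2, David:2, Dee:1, Fatima:2, Frank:2, Iris:2, Nora:2, Yael:1. Sum = 14.
n = 9, so closeness = 8/14 = 4/7.

4/7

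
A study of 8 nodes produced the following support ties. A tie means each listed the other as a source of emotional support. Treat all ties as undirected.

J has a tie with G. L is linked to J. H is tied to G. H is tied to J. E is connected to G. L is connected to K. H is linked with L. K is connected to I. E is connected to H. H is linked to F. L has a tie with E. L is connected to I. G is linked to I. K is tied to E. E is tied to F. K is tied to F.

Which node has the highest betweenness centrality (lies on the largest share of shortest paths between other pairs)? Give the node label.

Unnormalized betweenness of each node: E:23/12, F:1/3, G:5/3, H:29/12, I:3/4, J:1/4, K:5/3, L:3.
L has the largest value, 3, making it the main broker — the node through which the most shortest paths run.

L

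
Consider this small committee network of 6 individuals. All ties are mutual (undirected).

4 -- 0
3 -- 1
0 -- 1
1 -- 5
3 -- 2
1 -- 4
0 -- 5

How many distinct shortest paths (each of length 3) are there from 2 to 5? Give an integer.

The shortest distance is 3, and the only length-3 path is 2–3–1–5. So there is exactly 1 shortest path.

1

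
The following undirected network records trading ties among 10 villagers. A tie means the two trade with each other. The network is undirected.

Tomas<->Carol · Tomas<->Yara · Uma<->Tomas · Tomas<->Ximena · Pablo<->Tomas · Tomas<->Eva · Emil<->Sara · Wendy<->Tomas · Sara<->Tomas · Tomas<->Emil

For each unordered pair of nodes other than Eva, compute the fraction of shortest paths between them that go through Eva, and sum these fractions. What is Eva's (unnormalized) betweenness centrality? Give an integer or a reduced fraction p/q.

No shortest path between any pair of other nodes passes through Eva.
Summing the contributions gives betweenness(Eva) = 0.

0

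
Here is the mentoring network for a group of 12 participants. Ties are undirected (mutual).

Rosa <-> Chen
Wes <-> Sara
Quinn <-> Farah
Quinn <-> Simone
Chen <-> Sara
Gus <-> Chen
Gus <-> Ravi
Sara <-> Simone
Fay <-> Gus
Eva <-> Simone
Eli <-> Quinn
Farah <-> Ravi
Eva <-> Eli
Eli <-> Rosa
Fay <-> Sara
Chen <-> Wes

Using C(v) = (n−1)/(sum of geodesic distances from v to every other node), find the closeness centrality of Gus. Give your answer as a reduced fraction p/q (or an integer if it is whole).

11/24

Distances from Gus: Chen:1, Eli:3, Eva:4, Farah:2, Fay:1, Quinn:3, Ravi:1, Rosa:2, Sara:2, Simone:3, Wes:2. Sum = 24.
n = 12, so closeness = 11/24.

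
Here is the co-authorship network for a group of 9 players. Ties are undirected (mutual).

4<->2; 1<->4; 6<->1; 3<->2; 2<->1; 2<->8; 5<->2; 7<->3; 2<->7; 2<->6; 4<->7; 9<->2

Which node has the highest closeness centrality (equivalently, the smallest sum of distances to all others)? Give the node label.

2

Farness (sum of distances to all others) for each node — 1:13, 2:8, 3:14, 4:13, 5:15, 6:14, 7:13, 8:15, 9:15.
The smallest farness is 8, for 2, so 2 has the highest closeness.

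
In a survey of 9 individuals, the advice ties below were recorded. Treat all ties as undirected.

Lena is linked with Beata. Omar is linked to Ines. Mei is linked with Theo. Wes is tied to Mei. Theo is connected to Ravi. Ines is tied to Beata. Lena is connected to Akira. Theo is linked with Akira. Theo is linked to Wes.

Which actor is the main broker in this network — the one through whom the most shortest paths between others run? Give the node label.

Unnormalized betweenness of each node: Akira:16, Beata:12, Ines:7, Lena:15, Mei:0, Omar:0, Ravi:0, Theo:17, Wes:0.
Theo has the largest value, 17, making it the main broker — the node through which the most shortest paths run.

Theo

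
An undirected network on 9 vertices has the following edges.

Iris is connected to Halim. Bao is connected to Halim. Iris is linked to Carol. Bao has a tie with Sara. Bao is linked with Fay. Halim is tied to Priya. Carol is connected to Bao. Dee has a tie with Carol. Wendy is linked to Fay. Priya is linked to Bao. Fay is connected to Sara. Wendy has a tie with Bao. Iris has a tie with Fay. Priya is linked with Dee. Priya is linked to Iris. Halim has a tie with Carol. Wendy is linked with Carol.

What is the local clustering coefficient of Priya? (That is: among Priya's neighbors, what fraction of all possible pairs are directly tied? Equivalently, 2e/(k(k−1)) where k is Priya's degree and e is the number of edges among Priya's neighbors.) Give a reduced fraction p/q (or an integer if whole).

1/3

Priya's neighbors: Bao, Dee, Halim, and Iris (k = 4).
Possible neighbor pairs: C(4,2) = 6. Edges among them: Bao–Halim, Halim–Iris → e = 2.
Clustering(Priya) = 2/6 = 1/3.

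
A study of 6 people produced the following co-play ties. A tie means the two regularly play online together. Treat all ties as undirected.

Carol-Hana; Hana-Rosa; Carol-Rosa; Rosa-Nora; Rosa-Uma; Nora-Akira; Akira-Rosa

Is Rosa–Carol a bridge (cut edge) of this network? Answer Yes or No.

No

Even without that edge, Rosa still reaches Carol via Rosa – Hana – Carol, so the network stays connected. Not a bridge.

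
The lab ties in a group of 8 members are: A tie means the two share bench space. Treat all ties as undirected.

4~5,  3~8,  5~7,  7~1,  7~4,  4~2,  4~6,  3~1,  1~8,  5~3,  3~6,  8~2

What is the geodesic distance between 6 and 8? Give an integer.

One shortest route is 6 – 3 – 8, which uses 2 edges, and 6 and 8 are not directly tied, so nothing shorter exists. So d(6,8) = 2.

2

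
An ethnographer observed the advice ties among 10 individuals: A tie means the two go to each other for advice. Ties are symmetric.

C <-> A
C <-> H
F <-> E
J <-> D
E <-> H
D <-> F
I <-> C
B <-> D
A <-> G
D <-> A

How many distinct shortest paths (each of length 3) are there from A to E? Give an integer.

The shortest distance is 3. The length-3 paths are: A–D–F–E; A–C–H–E.
That gives 2 distinct shortest paths.

2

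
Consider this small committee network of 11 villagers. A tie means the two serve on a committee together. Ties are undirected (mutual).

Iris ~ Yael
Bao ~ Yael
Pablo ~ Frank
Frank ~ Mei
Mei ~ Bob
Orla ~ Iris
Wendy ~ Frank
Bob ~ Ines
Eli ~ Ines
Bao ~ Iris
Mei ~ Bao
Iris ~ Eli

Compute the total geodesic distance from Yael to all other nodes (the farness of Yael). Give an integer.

25

Distances from Yael: Bao:1, Bob:3, Eli:2, Frank:3, Ines:3, Iris:1, Mei:2, Orla:2, Pablo:4, Wendy:4.
Sum = 1 + 3 + 2 + 3 + 3 + 1 + 2 + 2 + 4 + 4 = 25.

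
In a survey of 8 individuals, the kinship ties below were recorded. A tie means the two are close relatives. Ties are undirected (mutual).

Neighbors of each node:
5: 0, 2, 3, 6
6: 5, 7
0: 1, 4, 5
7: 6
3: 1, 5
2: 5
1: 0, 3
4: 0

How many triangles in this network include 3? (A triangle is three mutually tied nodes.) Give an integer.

3's neighbors are 1 and 5, but none of them are tied to each other, so no triangle contains 3.

0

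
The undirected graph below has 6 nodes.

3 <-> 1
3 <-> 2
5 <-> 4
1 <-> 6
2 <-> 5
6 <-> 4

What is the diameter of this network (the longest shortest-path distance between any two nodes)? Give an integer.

3

Eccentricity of each node (its greatest distance to any other): 1:3, 2:3, 3:3, 4:3, 5:3, 6:3.
The maximum eccentricity is 3, realized for instance by the pair 2–6 via 2 – 5 – 4 – 6. So the diameter is 3.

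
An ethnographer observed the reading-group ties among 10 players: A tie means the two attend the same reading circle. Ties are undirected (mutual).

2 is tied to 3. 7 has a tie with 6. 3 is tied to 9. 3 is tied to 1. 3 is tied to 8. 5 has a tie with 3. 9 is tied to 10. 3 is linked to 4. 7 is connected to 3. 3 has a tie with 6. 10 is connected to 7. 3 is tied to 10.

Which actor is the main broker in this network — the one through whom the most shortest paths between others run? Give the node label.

Unnormalized betweenness of each node: 1:0, 2:0, 3:32, 4:0, 5:0, 6:0, 7:1/2, 8:0, 9:0, 10:1/2.
3 has the largest value, 32, making it the main broker — the node through which the most shortest paths run.

3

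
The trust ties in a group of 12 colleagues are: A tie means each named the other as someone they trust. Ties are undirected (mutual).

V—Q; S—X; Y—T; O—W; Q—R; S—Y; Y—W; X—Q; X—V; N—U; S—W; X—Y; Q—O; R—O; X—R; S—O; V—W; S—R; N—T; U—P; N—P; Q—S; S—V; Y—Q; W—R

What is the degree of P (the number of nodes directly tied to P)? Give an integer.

P is directly tied to N and U. That is 2 neighbors, so the degree of P is 2.

2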